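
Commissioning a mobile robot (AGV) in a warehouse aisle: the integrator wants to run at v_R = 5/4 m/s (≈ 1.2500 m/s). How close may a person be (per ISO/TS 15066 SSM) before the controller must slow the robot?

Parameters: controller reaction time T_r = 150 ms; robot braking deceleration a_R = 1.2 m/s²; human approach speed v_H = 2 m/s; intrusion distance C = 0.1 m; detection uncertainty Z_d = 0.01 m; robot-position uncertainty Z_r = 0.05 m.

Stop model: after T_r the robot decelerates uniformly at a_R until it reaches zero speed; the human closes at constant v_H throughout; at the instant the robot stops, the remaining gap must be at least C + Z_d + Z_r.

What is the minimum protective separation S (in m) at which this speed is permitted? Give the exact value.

braking lasts T_s = (5/4)/(6/5) = 1.0417 s
robot covers v_R·T_r = 1.2500·0.1500 = 0.1875 m before braking
braking distance = 1.2500²/(2·1.2000) = 0.6510 m
person approaches 2.0000·(0.1500+1.0417) = 2.3833 m
C+Z_d+Z_r = 0.1000+0.0100+0.0500 = 0.1600 m
S_min ≈ 0.1875+0.6510+2.3833+0.1600  ⇒  S_min = 5411/1600 m

S_min = 5411/1600 m = 3.3819 m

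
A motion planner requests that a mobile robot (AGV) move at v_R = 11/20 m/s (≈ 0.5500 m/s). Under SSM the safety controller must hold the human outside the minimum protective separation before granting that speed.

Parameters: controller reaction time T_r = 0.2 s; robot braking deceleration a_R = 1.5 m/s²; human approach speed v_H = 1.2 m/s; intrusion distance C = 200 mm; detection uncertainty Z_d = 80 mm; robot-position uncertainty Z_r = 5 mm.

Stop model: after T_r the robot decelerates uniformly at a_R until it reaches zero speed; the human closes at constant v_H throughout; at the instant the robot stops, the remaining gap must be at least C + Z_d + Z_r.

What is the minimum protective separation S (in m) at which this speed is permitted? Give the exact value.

T_s = v_R/a_R = (11/20)/(3/2) = 0.3667 s
reaction-phase robot travel = 0.5500·0.2000 = 0.1100 m
braking distance = 0.5500²/(2·1.5000) = 0.1008 m
human over T_r+T_s: 1.2000·(0.2000+0.3667) = 0.6800 m
residual clearance needed = 0.2000+0.0800+0.0050 = 0.2850 m
S_min ≈ 0.1100+0.1008+0.6800+0.2850  ⇒  S_min = 1411/1200 m

S_min = 1411/1200 m = 1.1758 m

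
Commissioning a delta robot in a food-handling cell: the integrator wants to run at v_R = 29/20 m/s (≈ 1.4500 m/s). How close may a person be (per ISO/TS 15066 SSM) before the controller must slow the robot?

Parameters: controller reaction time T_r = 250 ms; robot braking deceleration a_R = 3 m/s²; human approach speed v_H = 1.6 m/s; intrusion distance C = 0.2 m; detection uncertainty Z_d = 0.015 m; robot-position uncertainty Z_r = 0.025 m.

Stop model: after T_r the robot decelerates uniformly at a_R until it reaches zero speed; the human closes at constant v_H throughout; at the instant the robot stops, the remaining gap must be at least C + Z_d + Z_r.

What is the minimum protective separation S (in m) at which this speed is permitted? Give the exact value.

T_s = v_R/a_R = (29/20)/3 = 0.4833 s
robot in T_r: 1.4500·0.2500 = 0.3625 m
robot covers 1.4500·0.4833 − ½·3.0000·0.4833² = 0.3504 m while stopping
human closes 1.6000·0.7333 = 1.1733 m
residual clearance needed = 0.2000+0.0150+0.0250 = 0.2400 m
S_min ≈ 0.3625+0.3504+1.1733+0.2400  ⇒  S_min = 1701/800 m

S_min = 1701/800 m = 2.1263 m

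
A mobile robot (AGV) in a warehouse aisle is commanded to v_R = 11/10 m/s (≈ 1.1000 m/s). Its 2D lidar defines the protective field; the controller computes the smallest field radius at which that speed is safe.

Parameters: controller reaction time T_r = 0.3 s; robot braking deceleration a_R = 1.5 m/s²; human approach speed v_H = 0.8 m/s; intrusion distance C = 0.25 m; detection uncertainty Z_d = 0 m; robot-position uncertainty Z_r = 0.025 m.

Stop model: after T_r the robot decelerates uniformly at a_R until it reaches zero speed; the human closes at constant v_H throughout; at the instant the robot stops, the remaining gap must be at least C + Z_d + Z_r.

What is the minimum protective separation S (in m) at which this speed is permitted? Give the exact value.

T_s = v_R/a_R = (11/10)/(3/2) = 0.7333 s
robot in T_r: 1.1000·0.3000 = 0.3300 m
robot covers 1.1000·0.7333 − ½·1.5000·0.7333² = 0.4033 m while stopping
human closes 0.8000·1.0333 = 0.8267 m
residual clearance needed = 0.2500+0.0000+0.0250 = 0.2750 m
S_min ≈ 0.3300+0.4033+0.8267+0.2750  ⇒  S_min = 367/200 m

S_min = 367/200 m = 1.8350 m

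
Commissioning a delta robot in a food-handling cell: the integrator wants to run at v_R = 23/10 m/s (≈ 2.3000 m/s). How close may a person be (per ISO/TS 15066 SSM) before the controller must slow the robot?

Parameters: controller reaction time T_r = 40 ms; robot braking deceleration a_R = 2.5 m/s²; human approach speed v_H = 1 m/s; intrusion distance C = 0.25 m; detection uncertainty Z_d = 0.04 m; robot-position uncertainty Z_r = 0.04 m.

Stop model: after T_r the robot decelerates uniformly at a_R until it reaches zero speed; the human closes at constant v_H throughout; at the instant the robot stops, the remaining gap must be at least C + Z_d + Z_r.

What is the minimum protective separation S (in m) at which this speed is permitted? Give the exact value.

S_min = 61/25 m = 2.4400 m

braking lasts T_s = (23/10)/(5/2) = 0.9200 s
robot in T_r: 2.3000·0.0400 = 0.0920 m
robot under decel: 2.3000²/(2·2.5000) = 1.0580 m
human over T_r+T_s: 1.0000·(0.0400+0.9200) = 0.9600 m
residual clearance needed = 0.2500+0.0400+0.0400 = 0.3300 m
S_min ≈ 0.0920+1.0580+0.9600+0.3300  ⇒  S_min = 61/25 m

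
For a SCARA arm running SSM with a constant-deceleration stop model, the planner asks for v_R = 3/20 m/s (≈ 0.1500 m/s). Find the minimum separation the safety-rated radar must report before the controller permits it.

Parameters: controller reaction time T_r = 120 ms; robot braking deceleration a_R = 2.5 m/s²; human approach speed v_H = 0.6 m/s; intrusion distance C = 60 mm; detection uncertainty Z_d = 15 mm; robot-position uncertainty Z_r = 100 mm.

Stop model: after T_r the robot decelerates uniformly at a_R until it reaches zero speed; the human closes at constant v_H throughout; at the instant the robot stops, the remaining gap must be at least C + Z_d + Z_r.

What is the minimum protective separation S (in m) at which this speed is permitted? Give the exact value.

stop time T_s = (3/20)/(5/2) = 0.0600 s
reaction-phase robot travel = 0.1500·0.1200 = 0.0180 m
robot under decel: 0.1500²/(2·2.5000) = 0.0045 m
person approaches 0.6000·(0.1200+0.0600) = 0.1080 m
margins: 0.0600+0.0150+0.1000 = 0.1750 m
S_min ≈ 0.0180+0.0045+0.1080+0.1750  ⇒  S_min = 611/2000 m

S_min = 611/2000 m = 0.3055 m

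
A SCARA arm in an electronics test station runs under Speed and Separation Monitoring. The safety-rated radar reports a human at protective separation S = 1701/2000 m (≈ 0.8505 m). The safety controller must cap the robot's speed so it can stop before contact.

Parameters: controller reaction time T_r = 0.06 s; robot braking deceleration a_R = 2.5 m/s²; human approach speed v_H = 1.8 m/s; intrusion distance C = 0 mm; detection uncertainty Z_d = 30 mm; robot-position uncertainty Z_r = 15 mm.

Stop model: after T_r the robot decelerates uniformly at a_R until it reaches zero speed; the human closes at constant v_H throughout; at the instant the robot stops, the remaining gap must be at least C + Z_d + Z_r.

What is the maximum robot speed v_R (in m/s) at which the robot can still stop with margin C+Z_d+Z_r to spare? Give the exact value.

collect terms ⇒ (1/5)·v_R² + (39/50)·v_R + (-279/400) = 0
  disc = (39/50)² − 4·(1/5)·(-279/400) = 729/625 ; √disc = 27/25
  v_R = (−(39/50) + 27/25) / (2·(1/5)) = 3/4 m/s
check:
T_s = v_R/a_R = (3/4)/(5/2) = 0.3000 s
reaction-phase robot travel = 0.7500·0.0600 = 0.0450 m
robot covers 0.7500·0.3000 − ½·2.5000·0.3000² = 0.1125 m while stopping
human over T_r+T_s: 1.8000·(0.0600+0.3000) = 0.6480 m
C+Z_d+Z_r = 0.0000+0.0300+0.0150 = 0.0450 m
sum ≈ 0.0450+0.1125+0.6480+0.0450 ≈ 0.8505 m = S ✓

v_R_max = 3/4 m/s = 0.7500 m/s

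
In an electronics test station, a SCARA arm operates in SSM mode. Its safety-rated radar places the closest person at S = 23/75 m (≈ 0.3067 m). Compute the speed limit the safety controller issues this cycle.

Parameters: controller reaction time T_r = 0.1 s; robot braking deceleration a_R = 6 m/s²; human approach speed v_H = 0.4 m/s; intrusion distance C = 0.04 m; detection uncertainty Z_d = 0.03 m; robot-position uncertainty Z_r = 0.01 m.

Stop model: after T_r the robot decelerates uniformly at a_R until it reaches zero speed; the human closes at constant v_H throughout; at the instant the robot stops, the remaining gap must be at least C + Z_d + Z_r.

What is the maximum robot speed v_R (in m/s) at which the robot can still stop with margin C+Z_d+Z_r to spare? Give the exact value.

v_R_max = 4/5 m/s = 0.8000 m/s

quadratic (1/12)·v² + (1/6)·v + (-14/75) = 0
  disc = (1/6)² − 4·(1/12)·(-14/75) = 9/100 ; √disc = 3/10
  v_R = (−(1/6) + 3/10) / (2·(1/12)) = 4/5 m/s
check:
T_s = v_R/a_R = (4/5)/6 = 0.1333 s
robot in T_r: 0.8000·0.1000 = 0.0800 m
robot covers 0.8000·0.1333 − ½·6.0000·0.1333² = 0.0533 m while stopping
human over T_r+T_s: 0.4000·(0.1000+0.1333) = 0.0933 m
residual clearance needed = 0.0400+0.0300+0.0100 = 0.0800 m
sum ≈ 0.0800+0.0533+0.0933+0.0800 ≈ 0.3067 m = S ✓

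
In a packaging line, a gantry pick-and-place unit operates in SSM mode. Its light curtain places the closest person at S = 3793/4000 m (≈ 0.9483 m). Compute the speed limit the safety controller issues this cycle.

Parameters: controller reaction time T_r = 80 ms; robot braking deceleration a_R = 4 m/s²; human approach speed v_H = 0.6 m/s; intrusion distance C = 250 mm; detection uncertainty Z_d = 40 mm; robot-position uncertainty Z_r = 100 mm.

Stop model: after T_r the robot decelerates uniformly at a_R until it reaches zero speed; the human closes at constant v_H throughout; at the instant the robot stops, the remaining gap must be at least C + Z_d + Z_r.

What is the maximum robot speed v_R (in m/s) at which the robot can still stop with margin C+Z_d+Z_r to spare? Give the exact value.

at the boundary: (1/8)·v² + (23/100)·v + (-2041/4000) = 0
  disc = (23/100)² − 4·(1/8)·(-2041/4000) = 12321/40000 ; √disc = 111/200
  v_R = (−(23/100) + 111/200) / (2·(1/8)) = 13/10 m/s
check:
T_s = v_R/a_R = (13/10)/4 = 0.3250 s
robot covers v_R·T_r = 1.3000·0.0800 = 0.1040 m before braking
robot under decel: 1.3000²/(2·4.0000) = 0.2112 m
person approaches 0.6000·(0.0800+0.3250) = 0.2430 m
C+Z_d+Z_r = 0.2500+0.0400+0.1000 = 0.3900 m
sum ≈ 0.1040+0.2112+0.2430+0.3900 ≈ 0.9483 m = S ✓

v_R_max = 13/10 m/s = 1.3000 m/s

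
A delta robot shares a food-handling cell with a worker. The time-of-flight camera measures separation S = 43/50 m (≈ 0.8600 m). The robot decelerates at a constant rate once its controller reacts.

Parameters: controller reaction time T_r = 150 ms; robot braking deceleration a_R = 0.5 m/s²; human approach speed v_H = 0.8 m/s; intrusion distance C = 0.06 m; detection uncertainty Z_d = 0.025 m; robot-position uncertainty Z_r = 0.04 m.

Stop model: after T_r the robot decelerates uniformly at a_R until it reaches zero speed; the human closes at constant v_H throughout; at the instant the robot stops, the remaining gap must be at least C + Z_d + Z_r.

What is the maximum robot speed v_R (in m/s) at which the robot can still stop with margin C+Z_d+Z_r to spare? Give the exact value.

v_R_max = 3/10 m/s = 0.3000 m/s

collect terms ⇒ (1)·v_R² + (7/4)·v_R + (-123/200) = 0
  disc = (7/4)² − 4·(1)·(-123/200) = 2209/400 ; √disc = 47/20
  v_R = (−(7/4) + 47/20) / (2·(1)) = 3/10 m/s
check:
stop time T_s = (3/10)/(1/2) = 0.6000 s
robot covers v_R·T_r = 0.3000·0.1500 = 0.0450 m before braking
robot under decel: 0.3000²/(2·0.5000) = 0.0900 m
human over T_r+T_s: 0.8000·(0.1500+0.6000) = 0.6000 m
residual clearance needed = 0.0600+0.0250+0.0400 = 0.1250 m
sum ≈ 0.0450+0.0900+0.6000+0.1250 ≈ 0.8600 m = S ✓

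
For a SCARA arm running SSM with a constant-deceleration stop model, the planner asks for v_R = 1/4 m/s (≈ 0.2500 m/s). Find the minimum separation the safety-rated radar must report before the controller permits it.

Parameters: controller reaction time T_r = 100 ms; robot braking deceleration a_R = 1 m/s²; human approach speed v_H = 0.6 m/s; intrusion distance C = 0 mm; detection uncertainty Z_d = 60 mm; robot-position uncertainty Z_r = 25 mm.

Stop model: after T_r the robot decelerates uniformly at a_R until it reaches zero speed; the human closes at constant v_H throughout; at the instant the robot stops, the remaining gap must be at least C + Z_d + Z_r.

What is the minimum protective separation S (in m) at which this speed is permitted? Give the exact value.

S_min = 281/800 m = 0.3513 m

braking lasts T_s = (1/4)/1 = 0.2500 s
robot covers v_R·T_r = 0.2500·0.1000 = 0.0250 m before braking
braking distance = 0.2500²/(2·1.0000) = 0.0312 m
person approaches 0.6000·(0.1000+0.2500) = 0.2100 m
C+Z_d+Z_r = 0.0000+0.0600+0.0250 = 0.0850 m
S_min ≈ 0.0250+0.0312+0.2100+0.0850  ⇒  S_min = 281/800 m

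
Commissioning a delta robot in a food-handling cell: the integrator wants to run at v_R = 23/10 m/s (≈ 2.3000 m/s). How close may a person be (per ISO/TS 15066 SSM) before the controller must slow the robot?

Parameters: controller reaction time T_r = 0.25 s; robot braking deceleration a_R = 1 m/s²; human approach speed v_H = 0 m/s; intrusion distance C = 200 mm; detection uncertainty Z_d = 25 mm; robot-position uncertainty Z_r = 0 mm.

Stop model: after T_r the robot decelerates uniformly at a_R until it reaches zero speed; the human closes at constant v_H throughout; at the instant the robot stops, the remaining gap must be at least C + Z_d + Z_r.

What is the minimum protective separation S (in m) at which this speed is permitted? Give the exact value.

S_min = 689/200 m = 3.4450 m

stop time T_s = (23/10)/1 = 2.3000 s
robot covers v_R·T_r = 2.3000·0.2500 = 0.5750 m before braking
robot covers 2.3000·2.3000 − ½·1.0000·2.3000² = 2.6450 m while stopping
human over T_r+T_s: 0.0000·(0.2500+2.3000) = 0.0000 m
C+Z_d+Z_r = 0.2000+0.0250+0.0000 = 0.2250 m
S_min ≈ 0.5750+2.6450+0.0000+0.2250  ⇒  S_min = 689/200 m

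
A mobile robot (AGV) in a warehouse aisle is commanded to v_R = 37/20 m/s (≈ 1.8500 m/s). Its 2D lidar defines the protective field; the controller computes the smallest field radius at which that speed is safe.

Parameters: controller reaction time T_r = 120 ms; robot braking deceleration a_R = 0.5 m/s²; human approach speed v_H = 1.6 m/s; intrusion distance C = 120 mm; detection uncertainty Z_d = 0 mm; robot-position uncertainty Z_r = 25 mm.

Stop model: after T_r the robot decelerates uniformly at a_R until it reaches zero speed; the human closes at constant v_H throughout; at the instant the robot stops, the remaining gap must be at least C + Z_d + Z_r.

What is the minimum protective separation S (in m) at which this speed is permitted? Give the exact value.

braking lasts T_s = (37/20)/(1/2) = 3.7000 s
reaction-phase robot travel = 1.8500·0.1200 = 0.2220 m
robot covers 1.8500·3.7000 − ½·0.5000·3.7000² = 3.4225 m while stopping
person approaches 1.6000·(0.1200+3.7000) = 6.1120 m
residual clearance needed = 0.1200+0.0000+0.0250 = 0.1450 m
S_min ≈ 0.2220+3.4225+6.1120+0.1450  ⇒  S_min = 19803/2000 m

S_min = 19803/2000 m = 9.9015 m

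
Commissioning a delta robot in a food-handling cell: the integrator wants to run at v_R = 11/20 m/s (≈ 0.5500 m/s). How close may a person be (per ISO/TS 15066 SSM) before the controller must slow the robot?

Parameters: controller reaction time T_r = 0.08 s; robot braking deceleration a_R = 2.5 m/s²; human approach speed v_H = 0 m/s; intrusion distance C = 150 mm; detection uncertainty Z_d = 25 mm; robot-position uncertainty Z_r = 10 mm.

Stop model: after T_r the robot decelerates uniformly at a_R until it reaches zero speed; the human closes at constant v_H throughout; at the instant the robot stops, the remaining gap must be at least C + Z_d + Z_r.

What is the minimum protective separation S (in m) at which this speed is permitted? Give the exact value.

T_s = v_R/a_R = (11/20)/(5/2) = 0.2200 s
robot covers v_R·T_r = 0.5500·0.0800 = 0.0440 m before braking
robot covers 0.5500·0.2200 − ½·2.5000·0.2200² = 0.0605 m while stopping
person approaches 0.0000·(0.0800+0.2200) = 0.0000 m
margins: 0.1500+0.0250+0.0100 = 0.1850 m
S_min ≈ 0.0440+0.0605+0.0000+0.1850  ⇒  S_min = 579/2000 m

S_min = 579/2000 m = 0.2895 m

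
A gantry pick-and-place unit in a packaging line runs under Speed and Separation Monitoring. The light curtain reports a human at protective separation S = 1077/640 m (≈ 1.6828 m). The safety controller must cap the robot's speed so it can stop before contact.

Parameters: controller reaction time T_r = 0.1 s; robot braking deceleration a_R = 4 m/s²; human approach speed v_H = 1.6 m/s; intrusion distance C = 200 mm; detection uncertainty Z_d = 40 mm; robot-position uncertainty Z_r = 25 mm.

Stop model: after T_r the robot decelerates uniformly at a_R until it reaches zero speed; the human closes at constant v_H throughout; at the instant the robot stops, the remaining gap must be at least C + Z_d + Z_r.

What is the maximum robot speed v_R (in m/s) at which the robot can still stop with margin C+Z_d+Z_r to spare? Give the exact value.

at the boundary: (1/8)·v² + (1/2)·v + (-161/128) = 0
  disc = (1/2)² − 4·(1/8)·(-161/128) = 225/256 ; √disc = 15/16
  v_R = (−(1/2) + 15/16) / (2·(1/8)) = 7/4 m/s
check:
braking lasts T_s = (7/4)/4 = 0.4375 s
reaction-phase robot travel = 1.7500·0.1000 = 0.1750 m
braking distance = 1.7500²/(2·4.0000) = 0.3828 m
human closes 1.6000·0.5375 = 0.8600 m
margins: 0.2000+0.0400+0.0250 = 0.2650 m
sum ≈ 0.1750+0.3828+0.8600+0.2650 ≈ 1.6828 m = S ✓

v_R_max = 7/4 m/s = 1.7500 m/s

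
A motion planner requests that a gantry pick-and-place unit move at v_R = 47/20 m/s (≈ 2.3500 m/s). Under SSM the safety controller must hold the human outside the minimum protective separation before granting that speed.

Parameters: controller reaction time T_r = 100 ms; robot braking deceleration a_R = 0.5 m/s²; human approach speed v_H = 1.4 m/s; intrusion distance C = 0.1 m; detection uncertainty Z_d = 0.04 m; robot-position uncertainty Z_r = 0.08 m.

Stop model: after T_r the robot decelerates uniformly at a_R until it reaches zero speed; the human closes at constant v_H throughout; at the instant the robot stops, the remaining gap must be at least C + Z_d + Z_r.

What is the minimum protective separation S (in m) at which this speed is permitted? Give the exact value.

T_s = v_R/a_R = (47/20)/(1/2) = 4.7000 s
robot in T_r: 2.3500·0.1000 = 0.2350 m
robot under decel: 2.3500²/(2·0.5000) = 5.5225 m
human closes 1.4000·4.8000 = 6.7200 m
margins: 0.1000+0.0400+0.0800 = 0.2200 m
S_min ≈ 0.2350+5.5225+6.7200+0.2200  ⇒  S_min = 5079/400 m

S_min = 5079/400 m = 12.6975 m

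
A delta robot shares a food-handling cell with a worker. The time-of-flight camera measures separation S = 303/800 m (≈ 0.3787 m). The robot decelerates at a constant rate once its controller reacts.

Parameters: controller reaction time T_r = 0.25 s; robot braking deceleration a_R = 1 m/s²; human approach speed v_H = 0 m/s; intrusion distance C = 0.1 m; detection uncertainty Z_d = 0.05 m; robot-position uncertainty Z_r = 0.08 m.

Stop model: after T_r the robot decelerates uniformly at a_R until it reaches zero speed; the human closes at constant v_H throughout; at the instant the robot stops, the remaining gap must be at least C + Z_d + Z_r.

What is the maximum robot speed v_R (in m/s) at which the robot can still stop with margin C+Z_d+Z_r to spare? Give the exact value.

v_R_max = 7/20 m/s = 0.3500 m/s

collect terms ⇒ (1/2)·v_R² + (1/4)·v_R + (-119/800) = 0
  disc = (1/4)² − 4·(1/2)·(-119/800) = 9/25 ; √disc = 3/5
  v_R = (−(1/4) + 3/5) / (2·(1/2)) = 7/20 m/s
check:
stop time T_s = (7/20)/1 = 0.3500 s
robot covers v_R·T_r = 0.3500·0.2500 = 0.0875 m before braking
robot under decel: 0.3500²/(2·1.0000) = 0.0612 m
human closes 0.0000·0.6000 = 0.0000 m
residual clearance needed = 0.1000+0.0500+0.0800 = 0.2300 m
sum ≈ 0.0875+0.0612+0.0000+0.2300 ≈ 0.3787 m = S ✓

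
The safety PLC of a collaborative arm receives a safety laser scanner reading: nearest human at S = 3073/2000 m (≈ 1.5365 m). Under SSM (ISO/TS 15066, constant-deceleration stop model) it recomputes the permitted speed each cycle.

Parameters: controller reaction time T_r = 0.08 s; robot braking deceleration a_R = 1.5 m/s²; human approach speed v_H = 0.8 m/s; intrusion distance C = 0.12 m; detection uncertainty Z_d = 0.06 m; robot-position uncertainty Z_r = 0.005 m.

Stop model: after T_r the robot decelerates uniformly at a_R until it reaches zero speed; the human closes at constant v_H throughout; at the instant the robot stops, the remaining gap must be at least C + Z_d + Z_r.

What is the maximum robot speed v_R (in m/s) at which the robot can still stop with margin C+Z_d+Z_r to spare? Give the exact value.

collect terms ⇒ (1/3)·v_R² + (46/75)·v_R + (-103/80) = 0
  disc = (46/75)² − 4·(1/3)·(-103/80) = 47089/22500 ; √disc = 217/150
  v_R = (−(46/75) + 217/150) / (2·(1/3)) = 5/4 m/s
check:
stop time T_s = (5/4)/(3/2) = 0.8333 s
reaction-phase robot travel = 1.2500·0.0800 = 0.1000 m
robot under decel: 1.2500²/(2·1.5000) = 0.5208 m
human closes 0.8000·0.9133 = 0.7307 m
margins: 0.1200+0.0600+0.0050 = 0.1850 m
sum ≈ 0.1000+0.5208+0.7307+0.1850 ≈ 1.5365 m = S ✓

v_R_max = 5/4 m/s = 1.2500 m/s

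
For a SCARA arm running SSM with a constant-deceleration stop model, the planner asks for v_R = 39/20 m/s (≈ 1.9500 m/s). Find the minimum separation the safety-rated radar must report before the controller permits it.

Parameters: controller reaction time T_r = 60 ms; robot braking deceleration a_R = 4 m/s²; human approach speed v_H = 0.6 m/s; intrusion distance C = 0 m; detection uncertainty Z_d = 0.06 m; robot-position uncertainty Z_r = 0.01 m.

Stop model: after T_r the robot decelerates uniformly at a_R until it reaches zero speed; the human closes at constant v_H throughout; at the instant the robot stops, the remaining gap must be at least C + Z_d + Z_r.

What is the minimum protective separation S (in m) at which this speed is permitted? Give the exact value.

stop time T_s = (39/20)/4 = 0.4875 s
reaction-phase robot travel = 1.9500·0.0600 = 0.1170 m
robot under decel: 1.9500²/(2·4.0000) = 0.4753 m
human closes 0.6000·0.5475 = 0.3285 m
margins: 0.0000+0.0600+0.0100 = 0.0700 m
S_min ≈ 0.1170+0.4753+0.3285+0.0700  ⇒  S_min = 15853/16000 m

S_min = 15853/16000 m = 0.9908 m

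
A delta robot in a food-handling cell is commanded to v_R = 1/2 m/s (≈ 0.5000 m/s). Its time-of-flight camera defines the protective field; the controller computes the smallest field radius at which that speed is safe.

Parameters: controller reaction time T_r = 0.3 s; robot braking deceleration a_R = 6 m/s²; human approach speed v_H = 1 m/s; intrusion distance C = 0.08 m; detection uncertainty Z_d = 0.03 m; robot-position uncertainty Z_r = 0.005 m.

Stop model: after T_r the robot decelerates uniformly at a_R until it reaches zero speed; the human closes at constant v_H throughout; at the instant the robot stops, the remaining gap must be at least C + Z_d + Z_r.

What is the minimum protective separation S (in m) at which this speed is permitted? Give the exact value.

S_min = 803/1200 m = 0.6692 m

braking lasts T_s = (1/2)/6 = 0.0833 s
reaction-phase robot travel = 0.5000·0.3000 = 0.1500 m
robot under decel: 0.5000²/(2·6.0000) = 0.0208 m
human over T_r+T_s: 1.0000·(0.3000+0.0833) = 0.3833 m
residual clearance needed = 0.0800+0.0300+0.0050 = 0.1150 m
S_min ≈ 0.1500+0.0208+0.3833+0.1150  ⇒  S_min = 803/1200 m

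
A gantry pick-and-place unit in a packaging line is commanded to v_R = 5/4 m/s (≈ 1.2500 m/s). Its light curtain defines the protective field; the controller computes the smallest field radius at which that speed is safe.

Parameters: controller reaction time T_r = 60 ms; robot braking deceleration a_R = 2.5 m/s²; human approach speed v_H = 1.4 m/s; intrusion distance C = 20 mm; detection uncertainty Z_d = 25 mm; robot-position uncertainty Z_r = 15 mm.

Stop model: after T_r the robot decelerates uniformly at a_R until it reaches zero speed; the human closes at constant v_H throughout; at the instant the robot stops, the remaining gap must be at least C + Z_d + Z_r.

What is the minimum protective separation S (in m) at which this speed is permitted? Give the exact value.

T_s = v_R/a_R = (5/4)/(5/2) = 0.5000 s
robot covers v_R·T_r = 1.2500·0.0600 = 0.0750 m before braking
robot under decel: 1.2500²/(2·2.5000) = 0.3125 m
human closes 1.4000·0.5600 = 0.7840 m
residual clearance needed = 0.0200+0.0250+0.0150 = 0.0600 m
S_min ≈ 0.0750+0.3125+0.7840+0.0600  ⇒  S_min = 2463/2000 m

S_min = 2463/2000 m = 1.2315 m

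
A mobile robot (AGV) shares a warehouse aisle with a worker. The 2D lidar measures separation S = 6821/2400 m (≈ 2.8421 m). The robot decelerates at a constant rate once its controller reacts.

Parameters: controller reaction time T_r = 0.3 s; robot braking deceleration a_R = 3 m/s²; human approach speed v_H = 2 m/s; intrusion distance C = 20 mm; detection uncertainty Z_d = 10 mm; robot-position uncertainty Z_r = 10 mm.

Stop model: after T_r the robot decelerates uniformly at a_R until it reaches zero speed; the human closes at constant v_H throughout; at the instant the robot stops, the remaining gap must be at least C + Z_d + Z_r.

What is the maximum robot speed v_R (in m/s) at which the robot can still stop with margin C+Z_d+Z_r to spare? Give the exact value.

collect terms ⇒ (1/6)·v_R² + (29/30)·v_R + (-1057/480) = 0
  disc = (29/30)² − 4·(1/6)·(-1057/480) = 961/400 ; √disc = 31/20
  v_R = (−(29/30) + 31/20) / (2·(1/6)) = 7/4 m/s
check:
braking lasts T_s = (7/4)/3 = 0.5833 s
robot covers v_R·T_r = 1.7500·0.3000 = 0.5250 m before braking
braking distance = 1.7500²/(2·3.0000) = 0.5104 m
human closes 2.0000·0.8833 = 1.7667 m
C+Z_d+Z_r = 0.0200+0.0100+0.0100 = 0.0400 m
sum ≈ 0.5250+0.5104+1.7667+0.0400 ≈ 2.8421 m = S ✓

v_R_max = 7/4 m/s = 1.7500 m/s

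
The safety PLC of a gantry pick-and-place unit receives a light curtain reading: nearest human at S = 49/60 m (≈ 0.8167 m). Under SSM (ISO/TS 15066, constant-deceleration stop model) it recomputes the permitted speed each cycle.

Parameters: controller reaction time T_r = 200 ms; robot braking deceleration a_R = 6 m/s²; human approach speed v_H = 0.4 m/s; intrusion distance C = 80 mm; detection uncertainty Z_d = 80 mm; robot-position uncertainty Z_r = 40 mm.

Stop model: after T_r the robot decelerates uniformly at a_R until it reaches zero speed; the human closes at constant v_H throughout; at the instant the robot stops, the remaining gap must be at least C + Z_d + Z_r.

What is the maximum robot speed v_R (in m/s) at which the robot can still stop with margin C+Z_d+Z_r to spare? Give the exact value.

collect terms ⇒ (1/12)·v_R² + (4/15)·v_R + (-161/300) = 0
  disc = (4/15)² − 4·(1/12)·(-161/300) = 1/4 ; √disc = 1/2
  v_R = (−(4/15) + 1/2) / (2·(1/12)) = 7/5 m/s
check:
T_s = v_R/a_R = (7/5)/6 = 0.2333 s
robot covers v_R·T_r = 1.4000·0.2000 = 0.2800 m before braking
braking distance = 1.4000²/(2·6.0000) = 0.1633 m
human over T_r+T_s: 0.4000·(0.2000+0.2333) = 0.1733 m
C+Z_d+Z_r = 0.0800+0.0800+0.0400 = 0.2000 m
sum ≈ 0.2800+0.1633+0.1733+0.2000 ≈ 0.8167 m = S ✓

v_R_max = 7/5 m/s = 1.4000 m/s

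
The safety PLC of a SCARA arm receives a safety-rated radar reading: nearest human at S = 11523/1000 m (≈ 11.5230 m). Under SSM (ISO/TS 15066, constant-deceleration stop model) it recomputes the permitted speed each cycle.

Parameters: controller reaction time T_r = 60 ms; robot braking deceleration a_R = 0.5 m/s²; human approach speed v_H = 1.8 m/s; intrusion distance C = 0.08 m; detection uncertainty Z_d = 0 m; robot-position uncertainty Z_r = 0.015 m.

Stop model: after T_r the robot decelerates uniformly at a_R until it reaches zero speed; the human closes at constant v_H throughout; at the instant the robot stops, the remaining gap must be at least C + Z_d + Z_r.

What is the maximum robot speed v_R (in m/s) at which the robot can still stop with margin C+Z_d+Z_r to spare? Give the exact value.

quadratic (1)·v² + (183/50)·v + (-283/25) = 0
  disc = (183/50)² − 4·(1)·(-283/25) = 146689/2500 ; √disc = 383/50
  v_R = (−(183/50) + 383/50) / (2·(1)) = 2 m/s
check:
braking lasts T_s = 2/(1/2) = 4.0000 s
robot covers v_R·T_r = 2.0000·0.0600 = 0.1200 m before braking
robot under decel: 2.0000²/(2·0.5000) = 4.0000 m
human closes 1.8000·4.0600 = 7.3080 m
C+Z_d+Z_r = 0.0800+0.0000+0.0150 = 0.0950 m
sum ≈ 0.1200+4.0000+7.3080+0.0950 ≈ 11.5230 m = S ✓

v_R_max = 2 m/s = 2.0000 m/s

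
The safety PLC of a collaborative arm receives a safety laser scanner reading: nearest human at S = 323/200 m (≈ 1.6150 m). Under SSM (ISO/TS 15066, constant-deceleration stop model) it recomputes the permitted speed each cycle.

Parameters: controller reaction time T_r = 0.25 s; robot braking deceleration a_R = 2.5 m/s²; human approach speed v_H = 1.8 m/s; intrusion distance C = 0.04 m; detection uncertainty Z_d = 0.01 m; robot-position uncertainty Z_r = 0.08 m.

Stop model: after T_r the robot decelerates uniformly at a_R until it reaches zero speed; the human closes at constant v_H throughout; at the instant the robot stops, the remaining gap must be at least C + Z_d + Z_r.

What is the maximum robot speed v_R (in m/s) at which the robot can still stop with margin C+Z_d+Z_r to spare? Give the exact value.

at the boundary: (1/5)·v² + (97/100)·v + (-207/200) = 0
  disc = (97/100)² − 4·(1/5)·(-207/200) = 17689/10000 ; √disc = 133/100
  v_R = (−(97/100) + 133/100) / (2·(1/5)) = 9/10 m/s
check:
braking lasts T_s = (9/10)/(5/2) = 0.3600 s
robot in T_r: 0.9000·0.2500 = 0.2250 m
robot under decel: 0.9000²/(2·2.5000) = 0.1620 m
human closes 1.8000·0.6100 = 1.0980 m
margins: 0.0400+0.0100+0.0800 = 0.1300 m
sum ≈ 0.2250+0.1620+1.0980+0.1300 ≈ 1.6150 m = S ✓

v_R_max = 9/10 m/s = 0.9000 m/s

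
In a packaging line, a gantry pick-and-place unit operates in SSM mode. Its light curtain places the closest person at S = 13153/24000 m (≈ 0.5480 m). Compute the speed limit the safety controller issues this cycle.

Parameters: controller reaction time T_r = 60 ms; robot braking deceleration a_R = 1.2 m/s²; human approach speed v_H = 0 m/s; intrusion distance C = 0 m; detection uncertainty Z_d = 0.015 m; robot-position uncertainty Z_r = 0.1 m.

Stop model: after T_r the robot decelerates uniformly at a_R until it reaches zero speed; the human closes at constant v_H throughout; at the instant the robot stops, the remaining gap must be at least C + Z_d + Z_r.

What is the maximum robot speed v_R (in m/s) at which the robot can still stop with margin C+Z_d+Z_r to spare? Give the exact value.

v_R_max = 19/20 m/s = 0.9500 m/s

collect terms ⇒ (5/12)·v_R² + (3/50)·v_R + (-10393/24000) = 0
  disc = (3/50)² − 4·(5/12)·(-10393/24000) = 261121/360000 ; √disc = 511/600
  v_R = (−(3/50) + 511/600) / (2·(5/12)) = 19/20 m/s
check:
T_s = v_R/a_R = (19/20)/(6/5) = 0.7917 s
robot in T_r: 0.9500·0.0600 = 0.0570 m
robot under decel: 0.9500²/(2·1.2000) = 0.3760 m
human over T_r+T_s: 0.0000·(0.0600+0.7917) = 0.0000 m
margins: 0.0000+0.0150+0.1000 = 0.1150 m
sum ≈ 0.0570+0.3760+0.0000+0.1150 ≈ 0.5480 m = S ✓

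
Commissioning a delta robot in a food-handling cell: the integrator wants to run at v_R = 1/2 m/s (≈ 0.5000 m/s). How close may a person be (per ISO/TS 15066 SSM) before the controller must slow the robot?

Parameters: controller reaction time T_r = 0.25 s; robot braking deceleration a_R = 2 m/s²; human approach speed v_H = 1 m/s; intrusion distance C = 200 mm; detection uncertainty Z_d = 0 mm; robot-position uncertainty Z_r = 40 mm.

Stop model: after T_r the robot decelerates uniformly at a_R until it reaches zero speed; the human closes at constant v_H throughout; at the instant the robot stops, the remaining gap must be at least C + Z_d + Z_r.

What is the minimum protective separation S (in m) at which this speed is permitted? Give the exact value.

S_min = 371/400 m = 0.9275 m

T_s = v_R/a_R = (1/2)/2 = 0.2500 s
robot covers v_R·T_r = 0.5000·0.2500 = 0.1250 m before braking
robot covers 0.5000·0.2500 − ½·2.0000·0.2500² = 0.0625 m while stopping
person approaches 1.0000·(0.2500+0.2500) = 0.5000 m
residual clearance needed = 0.2000+0.0000+0.0400 = 0.2400 m
S_min ≈ 0.1250+0.0625+0.5000+0.2400  ⇒  S_min = 371/400 m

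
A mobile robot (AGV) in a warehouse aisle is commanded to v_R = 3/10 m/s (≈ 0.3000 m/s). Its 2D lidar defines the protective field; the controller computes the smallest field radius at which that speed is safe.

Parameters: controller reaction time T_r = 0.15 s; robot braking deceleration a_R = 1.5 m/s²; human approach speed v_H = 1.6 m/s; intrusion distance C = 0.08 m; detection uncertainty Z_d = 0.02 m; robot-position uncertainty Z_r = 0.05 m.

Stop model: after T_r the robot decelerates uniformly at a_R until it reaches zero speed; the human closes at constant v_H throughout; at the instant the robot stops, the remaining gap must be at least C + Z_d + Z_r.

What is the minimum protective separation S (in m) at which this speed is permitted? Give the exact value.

braking lasts T_s = (3/10)/(3/2) = 0.2000 s
reaction-phase robot travel = 0.3000·0.1500 = 0.0450 m
robot covers 0.3000·0.2000 − ½·1.5000·0.2000² = 0.0300 m while stopping
person approaches 1.6000·(0.1500+0.2000) = 0.5600 m
C+Z_d+Z_r = 0.0800+0.0200+0.0500 = 0.1500 m
S_min ≈ 0.0450+0.0300+0.5600+0.1500  ⇒  S_min = 157/200 m

S_min = 157/200 m = 0.7850 m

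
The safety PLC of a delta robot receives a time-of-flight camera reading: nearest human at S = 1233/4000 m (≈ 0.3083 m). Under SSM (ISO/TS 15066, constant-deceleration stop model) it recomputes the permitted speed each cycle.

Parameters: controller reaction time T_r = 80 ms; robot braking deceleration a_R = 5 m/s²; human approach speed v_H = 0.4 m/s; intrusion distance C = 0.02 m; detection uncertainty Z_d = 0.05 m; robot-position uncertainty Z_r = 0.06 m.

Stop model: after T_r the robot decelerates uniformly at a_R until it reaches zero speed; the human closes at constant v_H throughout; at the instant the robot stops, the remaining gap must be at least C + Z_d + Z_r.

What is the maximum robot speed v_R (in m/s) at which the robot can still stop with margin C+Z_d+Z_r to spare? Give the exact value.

v_R_max = 13/20 m/s = 0.6500 m/s

at the boundary: (1/10)·v² + (4/25)·v + (-117/800) = 0
  disc = (4/25)² − 4·(1/10)·(-117/800) = 841/10000 ; √disc = 29/100
  v_R = (−(4/25) + 29/100) / (2·(1/10)) = 13/20 m/s
check:
stop time T_s = (13/20)/5 = 0.1300 s
reaction-phase robot travel = 0.6500·0.0800 = 0.0520 m
robot under decel: 0.6500²/(2·5.0000) = 0.0423 m
person approaches 0.4000·(0.0800+0.1300) = 0.0840 m
C+Z_d+Z_r = 0.0200+0.0500+0.0600 = 0.1300 m
sum ≈ 0.0520+0.0423+0.0840+0.1300 ≈ 0.3083 m = S ✓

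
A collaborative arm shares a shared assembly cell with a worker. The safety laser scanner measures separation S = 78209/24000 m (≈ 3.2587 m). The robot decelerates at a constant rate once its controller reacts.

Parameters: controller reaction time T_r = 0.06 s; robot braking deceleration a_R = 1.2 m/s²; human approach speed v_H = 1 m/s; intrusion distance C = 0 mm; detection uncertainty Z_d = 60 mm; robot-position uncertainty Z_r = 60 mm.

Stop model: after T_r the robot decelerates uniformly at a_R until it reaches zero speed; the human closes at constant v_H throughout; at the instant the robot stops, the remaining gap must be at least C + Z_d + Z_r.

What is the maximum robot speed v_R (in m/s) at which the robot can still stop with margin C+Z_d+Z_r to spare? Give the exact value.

collect terms ⇒ (5/12)·v_R² + (67/75)·v_R + (-73889/24000) = 0
  disc = (67/75)² − 4·(5/12)·(-73889/24000) = 237169/40000 ; √disc = 487/200
  v_R = (−(67/75) + 487/200) / (2·(5/12)) = 37/20 m/s
check:
stop time T_s = (37/20)/(6/5) = 1.5417 s
reaction-phase robot travel = 1.8500·0.0600 = 0.1110 m
robot covers 1.8500·1.5417 − ½·1.2000·1.5417² = 1.4260 m while stopping
human over T_r+T_s: 1.0000·(0.0600+1.5417) = 1.6017 m
residual clearance needed = 0.0000+0.0600+0.0600 = 0.1200 m
sum ≈ 0.1110+1.4260+1.6017+0.1200 ≈ 3.2587 m = S ✓

v_R_max = 37/20 m/s = 1.8500 m/s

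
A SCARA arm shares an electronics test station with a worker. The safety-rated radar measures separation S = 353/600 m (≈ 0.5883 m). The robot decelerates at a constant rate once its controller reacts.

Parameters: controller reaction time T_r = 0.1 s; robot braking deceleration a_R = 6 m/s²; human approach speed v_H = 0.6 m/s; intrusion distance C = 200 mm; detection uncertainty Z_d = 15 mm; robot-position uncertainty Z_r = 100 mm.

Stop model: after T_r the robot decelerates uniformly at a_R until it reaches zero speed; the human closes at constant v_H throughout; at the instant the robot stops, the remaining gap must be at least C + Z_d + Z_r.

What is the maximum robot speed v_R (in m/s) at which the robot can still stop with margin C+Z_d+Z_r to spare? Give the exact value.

v_R_max = 4/5 m/s = 0.8000 m/s

quadratic (1/12)·v² + (1/5)·v + (-16/75) = 0
  disc = (1/5)² − 4·(1/12)·(-16/75) = 1/9 ; √disc = 1/3
  v_R = (−(1/5) + 1/3) / (2·(1/12)) = 4/5 m/s
check:
T_s = v_R/a_R = (4/5)/6 = 0.1333 s
reaction-phase robot travel = 0.8000·0.1000 = 0.0800 m
robot covers 0.8000·0.1333 − ½·6.0000·0.1333² = 0.0533 m while stopping
person approaches 0.6000·(0.1000+0.1333) = 0.1400 m
residual clearance needed = 0.2000+0.0150+0.1000 = 0.3150 m
sum ≈ 0.0800+0.0533+0.1400+0.3150 ≈ 0.5883 m = S ✓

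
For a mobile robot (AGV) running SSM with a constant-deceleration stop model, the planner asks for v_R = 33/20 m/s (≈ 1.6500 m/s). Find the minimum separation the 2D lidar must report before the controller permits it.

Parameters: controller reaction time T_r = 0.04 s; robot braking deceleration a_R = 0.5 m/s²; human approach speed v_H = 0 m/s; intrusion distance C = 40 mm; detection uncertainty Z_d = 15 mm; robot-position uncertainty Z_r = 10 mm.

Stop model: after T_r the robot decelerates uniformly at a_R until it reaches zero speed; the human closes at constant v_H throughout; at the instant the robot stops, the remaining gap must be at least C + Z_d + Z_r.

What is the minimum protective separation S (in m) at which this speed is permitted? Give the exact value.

S_min = 5707/2000 m = 2.8535 m

T_s = v_R/a_R = (33/20)/(1/2) = 3.3000 s
robot covers v_R·T_r = 1.6500·0.0400 = 0.0660 m before braking
robot under decel: 1.6500²/(2·0.5000) = 2.7225 m
human closes 0.0000·3.3400 = 0.0000 m
margins: 0.0400+0.0150+0.0100 = 0.0650 m
S_min ≈ 0.0660+2.7225+0.0000+0.0650  ⇒  S_min = 5707/2000 m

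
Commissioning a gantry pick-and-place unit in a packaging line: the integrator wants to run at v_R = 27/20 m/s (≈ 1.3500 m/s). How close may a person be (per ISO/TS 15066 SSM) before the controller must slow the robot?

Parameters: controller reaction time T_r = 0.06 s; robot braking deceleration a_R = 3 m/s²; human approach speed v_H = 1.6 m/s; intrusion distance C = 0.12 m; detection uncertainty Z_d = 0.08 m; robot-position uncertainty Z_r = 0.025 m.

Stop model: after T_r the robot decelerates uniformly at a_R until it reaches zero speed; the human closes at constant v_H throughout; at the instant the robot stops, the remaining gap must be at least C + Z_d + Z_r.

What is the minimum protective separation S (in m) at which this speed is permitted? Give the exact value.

T_s = v_R/a_R = (27/20)/3 = 0.4500 s
robot in T_r: 1.3500·0.0600 = 0.0810 m
robot covers 1.3500·0.4500 − ½·3.0000·0.4500² = 0.3038 m while stopping
person approaches 1.6000·(0.0600+0.4500) = 0.8160 m
residual clearance needed = 0.1200+0.0800+0.0250 = 0.2250 m
S_min ≈ 0.0810+0.3038+0.8160+0.2250  ⇒  S_min = 5703/4000 m

S_min = 5703/4000 m = 1.4258 m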